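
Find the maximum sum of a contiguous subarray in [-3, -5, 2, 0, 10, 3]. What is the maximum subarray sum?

Using Kadane's algorithm on [-3, -5, 2, 0, 10, 3]:

Scanning through the array:
Position 1 (value -5): max_ending_here = -5, max_so_far = -3
Position 2 (value 2): max_ending_here = 2, max_so_far = 2
Position 3 (value 0): max_ending_here = 2, max_so_far = 2
Position 4 (value 10): max_ending_here = 12, max_so_far = 12
Position 5 (value 3): max_ending_here = 15, max_so_far = 15

Maximum subarray: [2, 0, 10, 3]
Maximum sum: 15

The maximum subarray is [2, 0, 10, 3] with sum 15. This subarray runs from index 2 to index 5.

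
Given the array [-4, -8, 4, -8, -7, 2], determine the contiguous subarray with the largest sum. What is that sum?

Using Kadane's algorithm on [-4, -8, 4, -8, -7, 2]:

Scanning through the array:
Position 1 (value -8): max_ending_here = -8, max_so_far = -4
Position 2 (value 4): max_ending_here = 4, max_so_far = 4
Position 3 (value -8): max_ending_here = -4, max_so_far = 4
Position 4 (value -7): max_ending_here = -7, max_so_far = 4
Position 5 (value 2): max_ending_here = 2, max_so_far = 4

Maximum subarray: [4]
Maximum sum: 4

The maximum subarray is [4] with sum 4. This subarray runs from index 2 to index 2.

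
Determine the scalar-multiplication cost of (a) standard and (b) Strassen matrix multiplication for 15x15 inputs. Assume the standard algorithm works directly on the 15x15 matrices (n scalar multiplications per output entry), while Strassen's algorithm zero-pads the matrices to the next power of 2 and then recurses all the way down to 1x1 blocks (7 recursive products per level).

Matrix multiplication for 15x15 matrices:

Strassen's algorithm requires power-of-2 dimensions. Pad 15x15 to 16x16 (next power of 2).

Standard algorithm: 15^3 = 3375 multiplications
Strassen's algorithm: 7^(log2(16)) = 7^4 = 2401 multiplications
Savings: 3375 - 2401 = 974 multiplications

Standard: 3375 multiplications (15^3). Strassen: 2401 multiplications (7^4, after padding to 16x16). Strassen reduces 8 recursive multiplications to 7 at each level.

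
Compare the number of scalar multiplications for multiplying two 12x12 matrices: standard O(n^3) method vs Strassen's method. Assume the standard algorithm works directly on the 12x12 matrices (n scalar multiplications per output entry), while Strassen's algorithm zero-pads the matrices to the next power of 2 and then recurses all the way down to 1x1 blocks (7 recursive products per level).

Matrix multiplication for 12x12 matrices:

Strassen's algorithm requires power-of-2 dimensions. Pad 12x12 to 16x16 (next power of 2).

Standard algorithm: 12^3 = 1728 multiplications
Strassen's algorithm: 7^(log2(16)) = 7^4 = 2401 multiplications
Difference: 1728 - 2401 = -673 (Strassen uses MORE here due to padding overhead — for small or just-over-power-of-2 n, padding can outweigh the per-level savings)

Standard: 1728 multiplications (12^3). Strassen: 2401 multiplications (7^4, after padding to 16x16). Strassen reduces 8 recursive multiplications to 7 at each level.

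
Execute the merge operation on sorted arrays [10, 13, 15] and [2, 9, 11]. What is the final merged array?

Merging process:

Compare 10 vs 2: take 2 from right. Merged: [2]
Compare 10 vs 9: take 9 from right. Merged: [2, 9]
Compare 10 vs 11: take 10 from left. Merged: [2, 9, 10]
Compare 13 vs 11: take 11 from right. Merged: [2, 9, 10, 11]
Append remaining from left: [13, 15]. Merged: [2, 9, 10, 11, 13, 15]

Final merged array: [2, 9, 10, 11, 13, 15]
Total comparisons: 4

The merged array is [2, 9, 10, 11, 13, 15], requiring 4 comparisons. The merge step runs in O(n) time where n is the total number of elements.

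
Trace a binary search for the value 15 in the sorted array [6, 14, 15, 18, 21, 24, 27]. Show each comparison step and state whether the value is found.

Binary search for 15 in [6, 14, 15, 18, 21, 24, 27]:

lo=0, hi=6, mid=3, arr[mid]=18 -> 18 > 15, search left half
lo=0, hi=2, mid=1, arr[mid]=14 -> 14 < 15, search right half
lo=2, hi=2, mid=2, arr[mid]=15 -> Found target at index 2!

Binary search finds 15 at index 2 after 3 comparisons. The search repeatedly halves the search space by comparing with the middle element.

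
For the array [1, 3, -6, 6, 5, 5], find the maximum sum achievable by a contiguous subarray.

Using Kadane's algorithm on [1, 3, -6, 6, 5, 5]:

Scanning through the array:
Position 1 (value 3): max_ending_here = 4, max_so_far = 4
Position 2 (value -6): max_ending_here = -2, max_so_far = 4
Position 3 (value 6): max_ending_here = 6, max_so_far = 6
Position 4 (value 5): max_ending_here = 11, max_so_far = 11
Position 5 (value 5): max_ending_here = 16, max_so_far = 16

Maximum subarray: [6, 5, 5]
Maximum sum: 16

The maximum subarray is [6, 5, 5] with sum 16. This subarray runs from index 3 to index 5.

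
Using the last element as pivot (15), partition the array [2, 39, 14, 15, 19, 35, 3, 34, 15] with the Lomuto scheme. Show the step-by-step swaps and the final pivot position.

Lomuto partition with pivot = 15:

Initial array: [2, 39, 14, 15, 19, 35, 3, 34, 15]

arr[0]=2 <= 15: swap with position 0, array becomes [2, 39, 14, 15, 19, 35, 3, 34, 15]
arr[1]=39 > 15: no swap
arr[2]=14 <= 15: swap with position 1, array becomes [2, 14, 39, 15, 19, 35, 3, 34, 15]
arr[3]=15 <= 15: swap with position 2, array becomes [2, 14, 15, 39, 19, 35, 3, 34, 15]
arr[4]=19 > 15: no swap
arr[5]=35 > 15: no swap
arr[6]=3 <= 15: swap with position 3, array becomes [2, 14, 15, 3, 19, 35, 39, 34, 15]
arr[7]=34 > 15: no swap

Place pivot at position 4: [2, 14, 15, 3, 15, 35, 39, 34, 19]
Pivot position: 4

After partitioning with pivot 15, the array becomes [2, 14, 15, 3, 15, 35, 39, 34, 19]. The pivot is placed at index 4. All elements to the left of the pivot are <= 15, and all elements to the right are > 15.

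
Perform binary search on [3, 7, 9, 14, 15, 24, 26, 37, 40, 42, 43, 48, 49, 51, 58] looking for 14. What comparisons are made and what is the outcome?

Binary search for 14 in [3, 7, 9, 14, 15, 24, 26, 37, 40, 42, 43, 48, 49, 51, 58]:

lo=0, hi=14, mid=7, arr[mid]=37 -> 37 > 14, search left half
lo=0, hi=6, mid=3, arr[mid]=14 -> Found target at index 3!

Binary search finds 14 at index 3 after 2 comparisons. The search repeatedly halves the search space by comparing with the middle element.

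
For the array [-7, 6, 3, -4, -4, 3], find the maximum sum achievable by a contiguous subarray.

Using Kadane's algorithm on [-7, 6, 3, -4, -4, 3]:

Scanning through the array:
Position 1 (value 6): max_ending_here = 6, max_so_far = 6
Position 2 (value 3): max_ending_here = 9, max_so_far = 9
Position 3 (value -4): max_ending_here = 5, max_so_far = 9
Position 4 (value -4): max_ending_here = 1, max_so_far = 9
Position 5 (value 3): max_ending_here = 4, max_so_far = 9

Maximum subarray: [6, 3]
Maximum sum: 9

The maximum subarray is [6, 3] with sum 9. This subarray runs from index 1 to index 2.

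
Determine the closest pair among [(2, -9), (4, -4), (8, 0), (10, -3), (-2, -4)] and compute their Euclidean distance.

Computing all pairwise distances among 5 points:

d((2, -9), (4, -4)) = 5.3852
d((2, -9), (8, 0)) = 10.8167
d((2, -9), (10, -3)) = 10.0
d((2, -9), (-2, -4)) = 6.4031
d((4, -4), (8, 0)) = 5.6569
d((4, -4), (10, -3)) = 6.0828
d((4, -4), (-2, -4)) = 6.0
d((8, 0), (10, -3)) = 3.6056 <-- minimum
d((8, 0), (-2, -4)) = 10.7703
d((10, -3), (-2, -4)) = 12.0416

Closest pair: (8, 0) and (10, -3) with distance 3.6056

The closest pair is (8, 0) and (10, -3) with Euclidean distance 3.6056. For 5 points, brute-force pairwise comparison is shown above. For large n, the divide-and-conquer algorithm (sort by x, recurse on halves, check the dividing strip) achieves O(n log n).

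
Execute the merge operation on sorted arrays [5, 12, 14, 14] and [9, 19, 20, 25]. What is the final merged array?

Merging process:

Compare 5 vs 9: take 5 from left. Merged: [5]
Compare 12 vs 9: take 9 from right. Merged: [5, 9]
Compare 12 vs 19: take 12 from left. Merged: [5, 9, 12]
Compare 14 vs 19: take 14 from left. Merged: [5, 9, 12, 14]
Compare 14 vs 19: take 14 from left. Merged: [5, 9, 12, 14, 14]
Append remaining from right: [19, 20, 25]. Merged: [5, 9, 12, 14, 14, 19, 20, 25]

Final merged array: [5, 9, 12, 14, 14, 19, 20, 25]
Total comparisons: 5

The merged array is [5, 9, 12, 14, 14, 19, 20, 25], requiring 5 comparisons. The merge step runs in O(n) time where n is the total number of elements.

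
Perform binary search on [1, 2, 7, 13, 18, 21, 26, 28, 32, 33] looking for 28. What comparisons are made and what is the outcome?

Binary search for 28 in [1, 2, 7, 13, 18, 21, 26, 28, 32, 33]:

lo=0, hi=9, mid=4, arr[mid]=18 -> 18 < 28, search right half
lo=5, hi=9, mid=7, arr[mid]=28 -> Found target at index 7!

Binary search finds 28 at index 7 after 2 comparisons. The search repeatedly halves the search space by comparing with the middle element.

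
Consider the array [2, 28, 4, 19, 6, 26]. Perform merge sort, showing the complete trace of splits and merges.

Merge sort trace:

Split: [2, 28, 4, 19, 6, 26] -> [2, 28, 4] and [19, 6, 26]
  Split: [2, 28, 4] -> [2] and [28, 4]
    Split: [28, 4] -> [28] and [4]
    Merge: [28] + [4] -> [4, 28]
  Merge: [2] + [4, 28] -> [2, 4, 28]
  Split: [19, 6, 26] -> [19] and [6, 26]
    Split: [6, 26] -> [6] and [26]
    Merge: [6] + [26] -> [6, 26]
  Merge: [19] + [6, 26] -> [6, 19, 26]
Merge: [2, 4, 28] + [6, 19, 26] -> [2, 4, 6, 19, 26, 28]

Final sorted array: [2, 4, 6, 19, 26, 28]

The merge sort proceeds by recursively splitting the array and merging sorted halves.
After all merges, the sorted array is [2, 4, 6, 19, 26, 28].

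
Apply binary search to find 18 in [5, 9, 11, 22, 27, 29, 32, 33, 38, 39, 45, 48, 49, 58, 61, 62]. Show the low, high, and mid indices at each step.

Binary search for 18 in [5, 9, 11, 22, 27, 29, 32, 33, 38, 39, 45, 48, 49, 58, 61, 62]:

lo=0, hi=15, mid=7, arr[mid]=33 -> 33 > 18, search left half
lo=0, hi=6, mid=3, arr[mid]=22 -> 22 > 18, search left half
lo=0, hi=2, mid=1, arr[mid]=9 -> 9 < 18, search right half
lo=2, hi=2, mid=2, arr[mid]=11 -> 11 < 18, search right half
lo=3 > hi=2, target 18 not found

Binary search determines that 18 is not in the array after 4 comparisons. The search space was exhausted without finding the target.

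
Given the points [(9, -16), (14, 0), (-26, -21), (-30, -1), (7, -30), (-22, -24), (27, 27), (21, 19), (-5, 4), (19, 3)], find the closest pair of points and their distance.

Computing all pairwise distances among 10 points:

d((9, -16), (14, 0)) = 16.7631
d((9, -16), (-26, -21)) = 35.3553
d((9, -16), (-30, -1)) = 41.7852
d((9, -16), (7, -30)) = 14.1421
d((9, -16), (-22, -24)) = 32.0156
d((9, -16), (27, 27)) = 46.6154
d((9, -16), (21, 19)) = 37.0
d((9, -16), (-5, 4)) = 24.4131
d((9, -16), (19, 3)) = 21.4709
d((14, 0), (-26, -21)) = 45.1774
d((14, 0), (-30, -1)) = 44.0114
d((14, 0), (7, -30)) = 30.8058
d((14, 0), (-22, -24)) = 43.2666
d((14, 0), (27, 27)) = 29.9666
d((14, 0), (21, 19)) = 20.2485
d((14, 0), (-5, 4)) = 19.4165
d((14, 0), (19, 3)) = 5.831
d((-26, -21), (-30, -1)) = 20.3961
d((-26, -21), (7, -30)) = 34.2053
d((-26, -21), (-22, -24)) = 5.0 <-- minimum
d((-26, -21), (27, 27)) = 71.5052
d((-26, -21), (21, 19)) = 61.7171
d((-26, -21), (-5, 4)) = 32.6497
d((-26, -21), (19, 3)) = 51.0
d((-30, -1), (7, -30)) = 47.0106
d((-30, -1), (-22, -24)) = 24.3516
d((-30, -1), (27, 27)) = 63.5059
d((-30, -1), (21, 19)) = 54.7814
d((-30, -1), (-5, 4)) = 25.4951
d((-30, -1), (19, 3)) = 49.163
d((7, -30), (-22, -24)) = 29.6142
d((7, -30), (27, 27)) = 60.407
d((7, -30), (21, 19)) = 50.9608
d((7, -30), (-5, 4)) = 36.0555
d((7, -30), (19, 3)) = 35.1141
d((-22, -24), (27, 27)) = 70.7248
d((-22, -24), (21, 19)) = 60.8112
d((-22, -24), (-5, 4)) = 32.7567
d((-22, -24), (19, 3)) = 49.0918
d((27, 27), (21, 19)) = 10.0
d((27, 27), (-5, 4)) = 39.4081
d((27, 27), (19, 3)) = 25.2982
d((21, 19), (-5, 4)) = 30.0167
d((21, 19), (19, 3)) = 16.1245
d((-5, 4), (19, 3)) = 24.0208

Closest pair: (-26, -21) and (-22, -24) with distance 5.0

The closest pair is (-26, -21) and (-22, -24) with Euclidean distance 5.0. For 10 points, brute-force pairwise comparison is shown above. For large n, the divide-and-conquer algorithm (sort by x, recurse on halves, check the dividing strip) achieves O(n log n).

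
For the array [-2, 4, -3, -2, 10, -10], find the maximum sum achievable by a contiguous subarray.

Using Kadane's algorithm on [-2, 4, -3, -2, 10, -10]:

Scanning through the array:
Position 1 (value 4): max_ending_here = 4, max_so_far = 4
Position 2 (value -3): max_ending_here = 1, max_so_far = 4
Position 3 (value -2): max_ending_here = -1, max_so_far = 4
Position 4 (value 10): max_ending_here = 10, max_so_far = 10
Position 5 (value -10): max_ending_here = 0, max_so_far = 10

Maximum subarray: [10]
Maximum sum: 10

The maximum subarray is [10] with sum 10. This subarray runs from index 4 to index 4.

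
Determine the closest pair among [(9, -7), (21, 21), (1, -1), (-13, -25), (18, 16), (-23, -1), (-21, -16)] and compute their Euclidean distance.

Computing all pairwise distances among 7 points:

d((9, -7), (21, 21)) = 30.4631
d((9, -7), (1, -1)) = 10.0
d((9, -7), (-13, -25)) = 28.4253
d((9, -7), (18, 16)) = 24.6982
d((9, -7), (-23, -1)) = 32.5576
d((9, -7), (-21, -16)) = 31.3209
d((21, 21), (1, -1)) = 29.7321
d((21, 21), (-13, -25)) = 57.2014
d((21, 21), (18, 16)) = 5.831 <-- minimum
d((21, 21), (-23, -1)) = 49.1935
d((21, 21), (-21, -16)) = 55.9732
d((1, -1), (-13, -25)) = 27.7849
d((1, -1), (18, 16)) = 24.0416
d((1, -1), (-23, -1)) = 24.0
d((1, -1), (-21, -16)) = 26.6271
d((-13, -25), (18, 16)) = 51.4004
d((-13, -25), (-23, -1)) = 26.0
d((-13, -25), (-21, -16)) = 12.0416
d((18, 16), (-23, -1)) = 44.3847
d((18, 16), (-21, -16)) = 50.448
d((-23, -1), (-21, -16)) = 15.1327

Closest pair: (21, 21) and (18, 16) with distance 5.831

The closest pair is (21, 21) and (18, 16) with Euclidean distance 5.831. For 7 points, brute-force pairwise comparison is shown above. For large n, the divide-and-conquer algorithm (sort by x, recurse on halves, check the dividing strip) achieves O(n log n).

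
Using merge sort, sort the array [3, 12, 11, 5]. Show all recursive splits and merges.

Merge sort trace:

Split: [3, 12, 11, 5] -> [3, 12] and [11, 5]
  Split: [3, 12] -> [3] and [12]
  Merge: [3] + [12] -> [3, 12]
  Split: [11, 5] -> [11] and [5]
  Merge: [11] + [5] -> [5, 11]
Merge: [3, 12] + [5, 11] -> [3, 5, 11, 12]

Final sorted array: [3, 5, 11, 12]

The merge sort proceeds by recursively splitting the array and merging sorted halves.
After all merges, the sorted array is [3, 5, 11, 12].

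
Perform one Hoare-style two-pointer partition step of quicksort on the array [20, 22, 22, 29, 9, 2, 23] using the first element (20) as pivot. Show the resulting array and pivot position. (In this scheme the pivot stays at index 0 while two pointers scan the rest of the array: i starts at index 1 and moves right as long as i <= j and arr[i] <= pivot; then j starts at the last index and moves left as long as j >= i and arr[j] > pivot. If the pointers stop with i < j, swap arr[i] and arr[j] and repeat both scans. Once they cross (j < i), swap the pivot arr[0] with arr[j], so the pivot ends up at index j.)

Hoare-style two-pointer partition with pivot = 20:

Initial array: [20, 22, 22, 29, 9, 2, 23]

Pointers start at i = 1, j = 6.
i stops at index 1 (arr[1]=22 > 20), j stops at index 5 (arr[5]=2 <= 20): swap arr[1] and arr[5], array becomes [20, 2, 22, 29, 9, 22, 23]
i stops at index 2 (arr[2]=22 > 20), j stops at index 4 (arr[4]=9 <= 20): swap arr[2] and arr[4], array becomes [20, 2, 9, 29, 22, 22, 23]
i ends at 3, j ends at 2: the pointers have crossed (j < i), so scanning stops.

Swap pivot arr[0] with arr[2] to place pivot at position 2: [9, 2, 20, 29, 22, 22, 23]
Pivot position: 2

After partitioning with pivot 20, the array becomes [9, 2, 20, 29, 22, 22, 23]. The pivot is placed at index 2. All elements to the left of the pivot are <= 20, and all elements to the right are > 20.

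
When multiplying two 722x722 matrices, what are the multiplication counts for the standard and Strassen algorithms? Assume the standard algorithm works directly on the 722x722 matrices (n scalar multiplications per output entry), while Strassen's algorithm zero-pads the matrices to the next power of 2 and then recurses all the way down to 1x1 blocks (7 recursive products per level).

Matrix multiplication for 722x722 matrices:

Strassen's algorithm requires power-of-2 dimensions. Pad 722x722 to 1024x1024 (next power of 2).

Standard algorithm: 722^3 = 376367048 multiplications
Strassen's algorithm: 7^(log2(1024)) = 7^10 = 282475249 multiplications
Savings: 376367048 - 282475249 = 93891799 multiplications

Standard: 376367048 multiplications (722^3). Strassen: 282475249 multiplications (7^10, after padding to 1024x1024). Strassen reduces 8 recursive multiplications to 7 at each level.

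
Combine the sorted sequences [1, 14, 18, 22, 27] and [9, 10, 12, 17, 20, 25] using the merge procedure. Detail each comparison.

Merging process:

Compare 1 vs 9: take 1 from left. Merged: [1]
Compare 14 vs 9: take 9 from right. Merged: [1, 9]
Compare 14 vs 10: take 10 from right. Merged: [1, 9, 10]
Compare 14 vs 12: take 12 from right. Merged: [1, 9, 10, 12]
Compare 14 vs 17: take 14 from left. Merged: [1, 9, 10, 12, 14]
Compare 18 vs 17: take 17 from right. Merged: [1, 9, 10, 12, 14, 17]
Compare 18 vs 20: take 18 from left. Merged: [1, 9, 10, 12, 14, 17, 18]
Compare 22 vs 20: take 20 from right. Merged: [1, 9, 10, 12, 14, 17, 18, 20]
Compare 22 vs 25: take 22 from left. Merged: [1, 9, 10, 12, 14, 17, 18, 20, 22]
Compare 27 vs 25: take 25 from right. Merged: [1, 9, 10, 12, 14, 17, 18, 20, 22, 25]
Append remaining from left: [27]. Merged: [1, 9, 10, 12, 14, 17, 18, 20, 22, 25, 27]

Final merged array: [1, 9, 10, 12, 14, 17, 18, 20, 22, 25, 27]
Total comparisons: 10

The merged array is [1, 9, 10, 12, 14, 17, 18, 20, 22, 25, 27], requiring 10 comparisons. The merge step runs in O(n) time where n is the total number of elements.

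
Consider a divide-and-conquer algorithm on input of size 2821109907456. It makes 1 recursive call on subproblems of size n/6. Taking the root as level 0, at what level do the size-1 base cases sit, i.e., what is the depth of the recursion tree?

For divide and conquer with division factor 6:

Problem sizes at each level:
Level 0: 2821109907456
Level 1: 470184984576
Level 2: 78364164096
Level 3: 13060694016
Level 4: 2176782336
Level 5: 362797056
Level 6: 60466176
Level 7: 10077696
Level 8: 1679616
Level 9: 279936
Level 10: 46656
Level 11: 7776
Level 12: 1296
Level 13: 216
Level 14: 36
Level 15: 6
Level 16: 1

The root is level 0 and the size-1 base case is level 16 (the tree spans levels 0 through 16, i.e. 17 levels counting the root), so the depth is the number of divisions: log_6(2821109907456) = 16

The recursion tree depth is log_6(2821109907456) = 16. At each level, the problem size is divided by 6, so it takes 16 divisions to reduce to a base case of size 1. The algorithm makes 1 recursive call at each level.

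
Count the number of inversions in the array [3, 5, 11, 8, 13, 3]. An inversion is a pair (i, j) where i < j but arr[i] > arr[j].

Finding inversions in [3, 5, 11, 8, 13, 3]:

(1, 5): arr[1]=5 > arr[5]=3
(2, 3): arr[2]=11 > arr[3]=8
(2, 5): arr[2]=11 > arr[5]=3
(3, 5): arr[3]=8 > arr[5]=3
(4, 5): arr[4]=13 > arr[5]=3

Total inversions: 5

The array has 5 inversion(s): (1,5), (2,3), (2,5), (3,5), (4,5). Each pair (i,j) satisfies i < j and arr[i] > arr[j].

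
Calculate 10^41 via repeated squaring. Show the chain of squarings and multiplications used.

Computing 10^41 by squaring (build up from 10^1; each line after the first costs one multiplication):

10^1 = 10
10^2 = (10^1)^2 = 10^2 = 100
10^4 = (10^2)^2 = 100^2 = 10000
10^5 = 10 * 10^4 = 10 * 10000 = 100000
10^10 = (10^5)^2 = 100000^2 = 10000000000
10^20 = (10^10)^2 = 10000000000^2 = 100000000000000000000
10^40 = (10^20)^2 = 100000000000000000000^2 = 10000000000000000000000000000000000000000
10^41 = 10 * 10^40 = 10 * 10000000000000000000000000000000000000000 = 100000000000000000000000000000000000000000

Result: 100000000000000000000000000000000000000000
Multiplications needed: 7 (7 lines after 10^1)

10^41 = 100000000000000000000000000000000000000000. Using exponentiation by squaring, this requires 7 multiplications. The key idea: if the exponent is even, square the half-power; if odd, multiply by the base once.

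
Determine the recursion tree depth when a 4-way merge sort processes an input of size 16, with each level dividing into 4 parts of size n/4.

For divide and conquer with division factor 4:

Problem sizes at each level:
Level 0: 16
Level 1: 4
Level 2: 1

The root is level 0 and the size-1 base case is level 2 (the tree spans levels 0 through 2, i.e. 3 levels counting the root), so the depth is the number of divisions: log_4(16) = 2

The recursion tree depth is log_4(16) = 2. At each level, the problem size is divided by 4, so it takes 2 divisions to reduce to a base case of size 1. The algorithm makes 4 recursive calls at each level.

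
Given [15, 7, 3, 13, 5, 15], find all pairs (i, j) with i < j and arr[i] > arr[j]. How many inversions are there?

Finding inversions in [15, 7, 3, 13, 5, 15]:

(0, 1): arr[0]=15 > arr[1]=7
(0, 2): arr[0]=15 > arr[2]=3
(0, 3): arr[0]=15 > arr[3]=13
(0, 4): arr[0]=15 > arr[4]=5
(1, 2): arr[1]=7 > arr[2]=3
(1, 4): arr[1]=7 > arr[4]=5
(3, 4): arr[3]=13 > arr[4]=5

Total inversions: 7

The array has 7 inversion(s): (0,1), (0,2), (0,3), (0,4), (1,2), (1,4), (3,4). Each pair (i,j) satisfies i < j and arr[i] > arr[j].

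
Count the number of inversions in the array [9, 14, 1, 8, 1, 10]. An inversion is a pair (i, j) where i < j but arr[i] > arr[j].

Finding inversions in [9, 14, 1, 8, 1, 10]:

(0, 2): arr[0]=9 > arr[2]=1
(0, 3): arr[0]=9 > arr[3]=8
(0, 4): arr[0]=9 > arr[4]=1
(1, 2): arr[1]=14 > arr[2]=1
(1, 3): arr[1]=14 > arr[3]=8
(1, 4): arr[1]=14 > arr[4]=1
(1, 5): arr[1]=14 > arr[5]=10
(3, 4): arr[3]=8 > arr[4]=1

Total inversions: 8

The array has 8 inversion(s): (0,2), (0,3), (0,4), (1,2), (1,3), (1,4), (1,5), (3,4). Each pair (i,j) satisfies i < j and arr[i] > arr[j].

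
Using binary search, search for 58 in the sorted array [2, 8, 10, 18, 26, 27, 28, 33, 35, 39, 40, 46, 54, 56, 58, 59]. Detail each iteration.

Binary search for 58 in [2, 8, 10, 18, 26, 27, 28, 33, 35, 39, 40, 46, 54, 56, 58, 59]:

lo=0, hi=15, mid=7, arr[mid]=33 -> 33 < 58, search right half
lo=8, hi=15, mid=11, arr[mid]=46 -> 46 < 58, search right half
lo=12, hi=15, mid=13, arr[mid]=56 -> 56 < 58, search right half
lo=14, hi=15, mid=14, arr[mid]=58 -> Found target at index 14!

Binary search finds 58 at index 14 after 4 comparisons. The search repeatedly halves the search space by comparing with the middle element.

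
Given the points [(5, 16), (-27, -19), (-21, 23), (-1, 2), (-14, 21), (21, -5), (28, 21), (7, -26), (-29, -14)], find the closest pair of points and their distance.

Computing all pairwise distances among 9 points:

d((5, 16), (-27, -19)) = 47.4236
d((5, 16), (-21, 23)) = 26.9258
d((5, 16), (-1, 2)) = 15.2315
d((5, 16), (-14, 21)) = 19.6469
d((5, 16), (21, -5)) = 26.4008
d((5, 16), (28, 21)) = 23.5372
d((5, 16), (7, -26)) = 42.0476
d((5, 16), (-29, -14)) = 45.3431
d((-27, -19), (-21, 23)) = 42.4264
d((-27, -19), (-1, 2)) = 33.4215
d((-27, -19), (-14, 21)) = 42.0595
d((-27, -19), (21, -5)) = 50.0
d((-27, -19), (28, 21)) = 68.0074
d((-27, -19), (7, -26)) = 34.7131
d((-27, -19), (-29, -14)) = 5.3852 <-- minimum
d((-21, 23), (-1, 2)) = 29.0
d((-21, 23), (-14, 21)) = 7.2801
d((-21, 23), (21, -5)) = 50.4777
d((-21, 23), (28, 21)) = 49.0408
d((-21, 23), (7, -26)) = 56.4358
d((-21, 23), (-29, -14)) = 37.855
d((-1, 2), (-14, 21)) = 23.0217
d((-1, 2), (21, -5)) = 23.0868
d((-1, 2), (28, 21)) = 34.6699
d((-1, 2), (7, -26)) = 29.1204
d((-1, 2), (-29, -14)) = 32.249
d((-14, 21), (21, -5)) = 43.6005
d((-14, 21), (28, 21)) = 42.0
d((-14, 21), (7, -26)) = 51.4782
d((-14, 21), (-29, -14)) = 38.0789
d((21, -5), (28, 21)) = 26.9258
d((21, -5), (7, -26)) = 25.2389
d((21, -5), (-29, -14)) = 50.8035
d((28, 21), (7, -26)) = 51.4782
d((28, 21), (-29, -14)) = 66.888
d((7, -26), (-29, -14)) = 37.9473

Closest pair: (-27, -19) and (-29, -14) with distance 5.3852

The closest pair is (-27, -19) and (-29, -14) with Euclidean distance 5.3852. For 9 points, brute-force pairwise comparison is shown above. For large n, the divide-and-conquer algorithm (sort by x, recurse on halves, check the dividing strip) achieves O(n log n).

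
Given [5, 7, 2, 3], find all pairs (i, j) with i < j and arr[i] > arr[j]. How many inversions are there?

Finding inversions in [5, 7, 2, 3]:

(0, 2): arr[0]=5 > arr[2]=2
(0, 3): arr[0]=5 > arr[3]=3
(1, 2): arr[1]=7 > arr[2]=2
(1, 3): arr[1]=7 > arr[3]=3

Total inversions: 4

The array has 4 inversion(s): (0,2), (0,3), (1,2), (1,3). Each pair (i,j) satisfies i < j and arr[i] > arr[j].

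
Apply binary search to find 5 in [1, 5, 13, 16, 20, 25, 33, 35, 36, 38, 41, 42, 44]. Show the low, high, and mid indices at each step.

Binary search for 5 in [1, 5, 13, 16, 20, 25, 33, 35, 36, 38, 41, 42, 44]:

lo=0, hi=12, mid=6, arr[mid]=33 -> 33 > 5, search left half
lo=0, hi=5, mid=2, arr[mid]=13 -> 13 > 5, search left half
lo=0, hi=1, mid=0, arr[mid]=1 -> 1 < 5, search right half
lo=1, hi=1, mid=1, arr[mid]=5 -> Found target at index 1!

Binary search finds 5 at index 1 after 4 comparisons. The search repeatedly halves the search space by comparing with the middle element.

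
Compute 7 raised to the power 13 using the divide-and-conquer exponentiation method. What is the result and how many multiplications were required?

Computing 7^13 by squaring (build up from 7^1; each line after the first costs one multiplication):

7^1 = 7
7^2 = (7^1)^2 = 7^2 = 49
7^3 = 7 * 7^2 = 7 * 49 = 343
7^6 = (7^3)^2 = 343^2 = 117649
7^12 = (7^6)^2 = 117649^2 = 13841287201
7^13 = 7 * 7^12 = 7 * 13841287201 = 96889010407

Result: 96889010407
Multiplications needed: 5 (5 lines after 7^1)

7^13 = 96889010407. Using exponentiation by squaring, this requires 5 multiplications. The key idea: if the exponent is even, square the half-power; if odd, multiply by the base once.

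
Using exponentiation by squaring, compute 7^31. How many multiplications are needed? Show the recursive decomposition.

Computing 7^31 by squaring (build up from 7^1; each line after the first costs one multiplication):

7^1 = 7
7^2 = (7^1)^2 = 7^2 = 49
7^3 = 7 * 7^2 = 7 * 49 = 343
7^6 = (7^3)^2 = 343^2 = 117649
7^7 = 7 * 7^6 = 7 * 117649 = 823543
7^14 = (7^7)^2 = 823543^2 = 678223072849
7^15 = 7 * 7^14 = 7 * 678223072849 = 4747561509943
7^30 = (7^15)^2 = 4747561509943^2 = 22539340290692258087863249
7^31 = 7 * 7^30 = 7 * 22539340290692258087863249 = 157775382034845806615042743

Result: 157775382034845806615042743
Multiplications needed: 8 (8 lines after 7^1)

7^31 = 157775382034845806615042743. Using exponentiation by squaring, this requires 8 multiplications. The key idea: if the exponent is even, square the half-power; if odd, multiply by the base once.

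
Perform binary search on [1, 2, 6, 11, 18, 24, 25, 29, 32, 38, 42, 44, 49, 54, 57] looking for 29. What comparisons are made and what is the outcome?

Binary search for 29 in [1, 2, 6, 11, 18, 24, 25, 29, 32, 38, 42, 44, 49, 54, 57]:

lo=0, hi=14, mid=7, arr[mid]=29 -> Found target at index 7!

Binary search finds 29 at index 7 after 1 comparisons. The search repeatedly halves the search space by comparing with the middle element.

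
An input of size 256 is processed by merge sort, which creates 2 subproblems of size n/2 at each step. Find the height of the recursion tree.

For divide and conquer with division factor 2:

Problem sizes at each level:
Level 0: 256
Level 1: 128
Level 2: 64
Level 3: 32
Level 4: 16
Level 5: 8
Level 6: 4
Level 7: 2
Level 8: 1

The root is level 0 and the size-1 base case is level 8 (the tree spans levels 0 through 8, i.e. 9 levels counting the root), so the depth is the number of divisions: log_2(256) = 8

The recursion tree depth is log_2(256) = 8. At each level, the problem size is divided by 2, so it takes 8 divisions to reduce to a base case of size 1. The algorithm makes 2 recursive calls at each level.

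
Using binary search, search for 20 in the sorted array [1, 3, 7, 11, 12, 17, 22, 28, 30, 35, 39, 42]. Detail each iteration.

Binary search for 20 in [1, 3, 7, 11, 12, 17, 22, 28, 30, 35, 39, 42]:

lo=0, hi=11, mid=5, arr[mid]=17 -> 17 < 20, search right half
lo=6, hi=11, mid=8, arr[mid]=30 -> 30 > 20, search left half
lo=6, hi=7, mid=6, arr[mid]=22 -> 22 > 20, search left half
lo=6 > hi=5, target 20 not found

Binary search determines that 20 is not in the array after 3 comparisons. The search space was exhausted without finding the target.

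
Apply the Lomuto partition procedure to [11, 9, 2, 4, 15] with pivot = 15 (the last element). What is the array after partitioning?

Lomuto partition with pivot = 15:

Initial array: [11, 9, 2, 4, 15]

arr[0]=11 <= 15: swap with position 0, array becomes [11, 9, 2, 4, 15]
arr[1]=9 <= 15: swap with position 1, array becomes [11, 9, 2, 4, 15]
arr[2]=2 <= 15: swap with position 2, array becomes [11, 9, 2, 4, 15]
arr[3]=4 <= 15: swap with position 3, array becomes [11, 9, 2, 4, 15]

Place pivot at position 4: [11, 9, 2, 4, 15]
Pivot position: 4

After partitioning with pivot 15, the array becomes [11, 9, 2, 4, 15]. The pivot is placed at index 4. All elements to the left of the pivot are <= 15, and all elements to the right are > 15.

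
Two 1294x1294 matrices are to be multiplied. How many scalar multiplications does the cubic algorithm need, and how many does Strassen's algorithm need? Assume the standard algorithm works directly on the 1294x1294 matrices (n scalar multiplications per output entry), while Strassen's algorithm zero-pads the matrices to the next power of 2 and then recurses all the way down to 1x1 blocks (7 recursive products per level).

Matrix multiplication for 1294x1294 matrices:

Strassen's algorithm requires power-of-2 dimensions. Pad 1294x1294 to 2048x2048 (next power of 2).

Standard algorithm: 1294^3 = 2166720184 multiplications
Strassen's algorithm: 7^(log2(2048)) = 7^11 = 1977326743 multiplications
Savings: 2166720184 - 1977326743 = 189393441 multiplications

Standard: 2166720184 multiplications (1294^3). Strassen: 1977326743 multiplications (7^11, after padding to 2048x2048). Strassen reduces 8 recursive multiplications to 7 at each level.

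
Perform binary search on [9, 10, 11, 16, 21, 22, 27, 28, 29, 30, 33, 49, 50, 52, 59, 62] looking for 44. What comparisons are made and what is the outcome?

Binary search for 44 in [9, 10, 11, 16, 21, 22, 27, 28, 29, 30, 33, 49, 50, 52, 59, 62]:

lo=0, hi=15, mid=7, arr[mid]=28 -> 28 < 44, search right half
lo=8, hi=15, mid=11, arr[mid]=49 -> 49 > 44, search left half
lo=8, hi=10, mid=9, arr[mid]=30 -> 30 < 44, search right half
lo=10, hi=10, mid=10, arr[mid]=33 -> 33 < 44, search right half
lo=11 > hi=10, target 44 not found

Binary search determines that 44 is not in the array after 4 comparisons. The search space was exhausted without finding the target.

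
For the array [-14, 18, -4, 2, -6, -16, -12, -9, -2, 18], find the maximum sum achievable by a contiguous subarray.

Using Kadane's algorithm on [-14, 18, -4, 2, -6, -16, -12, -9, -2, 18]:

Scanning through the array:
Position 1 (value 18): max_ending_here = 18, max_so_far = 18
Position 2 (value -4): max_ending_here = 14, max_so_far = 18
Position 3 (value 2): max_ending_here = 16, max_so_far = 18
Position 4 (value -6): max_ending_here = 10, max_so_far = 18
Position 5 (value -16): max_ending_here = -6, max_so_far = 18
Position 6 (value -12): max_ending_here = -12, max_so_far = 18
Position 7 (value -9): max_ending_here = -9, max_so_far = 18
Position 8 (value -2): max_ending_here = -2, max_so_far = 18
Position 9 (value 18): max_ending_here = 18, max_so_far = 18

Maximum subarray: [18]
Maximum sum: 18

The maximum subarray is [18] with sum 18. This subarray runs from index 1 to index 1.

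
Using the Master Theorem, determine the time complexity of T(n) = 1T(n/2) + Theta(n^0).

Master Theorem for T(n) = 1T(n/2) + O(n^0):

a = 1, b = 2, c = 0
log_b(a) = log_2(1) = 0.0000

Case 2: c = 0 = log_2(1) = 0.0000
T(n) = O(n^0 log n) = O(log n)

For T(n) = 1T(n/2) + O(n^0): log_2(1) = 0.0000. This is Case 2 of the Master Theorem (c = log_b(a), equal work at all levels), giving O(log n).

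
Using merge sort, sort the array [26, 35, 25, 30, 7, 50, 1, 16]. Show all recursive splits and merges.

Merge sort trace:

Split: [26, 35, 25, 30, 7, 50, 1, 16] -> [26, 35, 25, 30] and [7, 50, 1, 16]
  Split: [26, 35, 25, 30] -> [26, 35] and [25, 30]
    Split: [26, 35] -> [26] and [35]
    Merge: [26] + [35] -> [26, 35]
    Split: [25, 30] -> [25] and [30]
    Merge: [25] + [30] -> [25, 30]
  Merge: [26, 35] + [25, 30] -> [25, 26, 30, 35]
  Split: [7, 50, 1, 16] -> [7, 50] and [1, 16]
    Split: [7, 50] -> [7] and [50]
    Merge: [7] + [50] -> [7, 50]
    Split: [1, 16] -> [1] and [16]
    Merge: [1] + [16] -> [1, 16]
  Merge: [7, 50] + [1, 16] -> [1, 7, 16, 50]
Merge: [25, 26, 30, 35] + [1, 7, 16, 50] -> [1, 7, 16, 25, 26, 30, 35, 50]

Final sorted array: [1, 7, 16, 25, 26, 30, 35, 50]

The merge sort proceeds by recursively splitting the array and merging sorted halves.
After all merges, the sorted array is [1, 7, 16, 25, 26, 30, 35, 50].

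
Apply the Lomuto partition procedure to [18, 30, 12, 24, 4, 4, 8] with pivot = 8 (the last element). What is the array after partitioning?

Lomuto partition with pivot = 8:

Initial array: [18, 30, 12, 24, 4, 4, 8]

arr[0]=18 > 8: no swap
arr[1]=30 > 8: no swap
arr[2]=12 > 8: no swap
arr[3]=24 > 8: no swap
arr[4]=4 <= 8: swap with position 0, array becomes [4, 30, 12, 24, 18, 4, 8]
arr[5]=4 <= 8: swap with position 1, array becomes [4, 4, 12, 24, 18, 30, 8]

Place pivot at position 2: [4, 4, 8, 24, 18, 30, 12]
Pivot position: 2

After partitioning with pivot 8, the array becomes [4, 4, 8, 24, 18, 30, 12]. The pivot is placed at index 2. All elements to the left of the pivot are <= 8, and all elements to the right are > 8.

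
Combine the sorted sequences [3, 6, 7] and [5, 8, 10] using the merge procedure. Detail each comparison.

Merging process:

Compare 3 vs 5: take 3 from left. Merged: [3]
Compare 6 vs 5: take 5 from right. Merged: [3, 5]
Compare 6 vs 8: take 6 from left. Merged: [3, 5, 6]
Compare 7 vs 8: take 7 from left. Merged: [3, 5, 6, 7]
Append remaining from right: [8, 10]. Merged: [3, 5, 6, 7, 8, 10]

Final merged array: [3, 5, 6, 7, 8, 10]
Total comparisons: 4

The merged array is [3, 5, 6, 7, 8, 10], requiring 4 comparisons. The merge step runs in O(n) time where n is the total number of elements.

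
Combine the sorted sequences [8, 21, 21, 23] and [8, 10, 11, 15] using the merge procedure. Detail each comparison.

Merging process:

Compare 8 vs 8: take 8 from left. Merged: [8]
Compare 21 vs 8: take 8 from right. Merged: [8, 8]
Compare 21 vs 10: take 10 from right. Merged: [8, 8, 10]
Compare 21 vs 11: take 11 from right. Merged: [8, 8, 10, 11]
Compare 21 vs 15: take 15 from right. Merged: [8, 8, 10, 11, 15]
Append remaining from left: [21, 21, 23]. Merged: [8, 8, 10, 11, 15, 21, 21, 23]

Final merged array: [8, 8, 10, 11, 15, 21, 21, 23]
Total comparisons: 5

The merged array is [8, 8, 10, 11, 15, 21, 21, 23], requiring 5 comparisons. The merge step runs in O(n) time where n is the total number of elements.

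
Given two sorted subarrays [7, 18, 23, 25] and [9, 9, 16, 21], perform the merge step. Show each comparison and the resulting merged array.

Merging process:

Compare 7 vs 9: take 7 from left. Merged: [7]
Compare 18 vs 9: take 9 from right. Merged: [7, 9]
Compare 18 vs 9: take 9 from right. Merged: [7, 9, 9]
Compare 18 vs 16: take 16 from right. Merged: [7, 9, 9, 16]
Compare 18 vs 21: take 18 from left. Merged: [7, 9, 9, 16, 18]
Compare 23 vs 21: take 21 from right. Merged: [7, 9, 9, 16, 18, 21]
Append remaining from left: [23, 25]. Merged: [7, 9, 9, 16, 18, 21, 23, 25]

Final merged array: [7, 9, 9, 16, 18, 21, 23, 25]
Total comparisons: 6

The merged array is [7, 9, 9, 16, 18, 21, 23, 25], requiring 6 comparisons. The merge step runs in O(n) time where n is the total number of elements.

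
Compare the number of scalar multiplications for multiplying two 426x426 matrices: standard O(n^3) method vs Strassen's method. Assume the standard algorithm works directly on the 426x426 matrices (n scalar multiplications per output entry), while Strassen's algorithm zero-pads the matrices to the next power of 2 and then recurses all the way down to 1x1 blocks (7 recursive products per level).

Matrix multiplication for 426x426 matrices:

Strassen's algorithm requires power-of-2 dimensions. Pad 426x426 to 512x512 (next power of 2).

Standard algorithm: 426^3 = 77308776 multiplications
Strassen's algorithm: 7^(log2(512)) = 7^9 = 40353607 multiplications
Savings: 77308776 - 40353607 = 36955169 multiplications

Standard: 77308776 multiplications (426^3). Strassen: 40353607 multiplications (7^9, after padding to 512x512). Strassen reduces 8 recursive multiplications to 7 at each level.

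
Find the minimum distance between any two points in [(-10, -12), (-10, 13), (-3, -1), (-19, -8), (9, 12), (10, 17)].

Computing all pairwise distances among 6 points:

d((-10, -12), (-10, 13)) = 25.0
d((-10, -12), (-3, -1)) = 13.0384
d((-10, -12), (-19, -8)) = 9.8489
d((-10, -12), (9, 12)) = 30.6105
d((-10, -12), (10, 17)) = 35.2278
d((-10, 13), (-3, -1)) = 15.6525
d((-10, 13), (-19, -8)) = 22.8473
d((-10, 13), (9, 12)) = 19.0263
d((-10, 13), (10, 17)) = 20.3961
d((-3, -1), (-19, -8)) = 17.4642
d((-3, -1), (9, 12)) = 17.6918
d((-3, -1), (10, 17)) = 22.2036
d((-19, -8), (9, 12)) = 34.4093
d((-19, -8), (10, 17)) = 38.2884
d((9, 12), (10, 17)) = 5.099 <-- minimum

Closest pair: (9, 12) and (10, 17) with distance 5.099

The closest pair is (9, 12) and (10, 17) with Euclidean distance 5.099. For 6 points, brute-force pairwise comparison is shown above. For large n, the divide-and-conquer algorithm (sort by x, recurse on halves, check the dividing strip) achieves O(n log n).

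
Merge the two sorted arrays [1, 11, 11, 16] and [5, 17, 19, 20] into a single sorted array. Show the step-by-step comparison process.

Merging process:

Compare 1 vs 5: take 1 from left. Merged: [1]
Compare 11 vs 5: take 5 from right. Merged: [1, 5]
Compare 11 vs 17: take 11 from left. Merged: [1, 5, 11]
Compare 11 vs 17: take 11 from left. Merged: [1, 5, 11, 11]
Compare 16 vs 17: take 16 from left. Merged: [1, 5, 11, 11, 16]
Append remaining from right: [17, 19, 20]. Merged: [1, 5, 11, 11, 16, 17, 19, 20]

Final merged array: [1, 5, 11, 11, 16, 17, 19, 20]
Total comparisons: 5

The merged array is [1, 5, 11, 11, 16, 17, 19, 20], requiring 5 comparisons. The merge step runs in O(n) time where n is the total number of elements.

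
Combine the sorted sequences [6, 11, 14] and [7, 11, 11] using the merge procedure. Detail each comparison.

Merging process:

Compare 6 vs 7: take 6 from left. Merged: [6]
Compare 11 vs 7: take 7 from right. Merged: [6, 7]
Compare 11 vs 11: take 11 from left. Merged: [6, 7, 11]
Compare 14 vs 11: take 11 from right. Merged: [6, 7, 11, 11]
Compare 14 vs 11: take 11 from right. Merged: [6, 7, 11, 11, 11]
Append remaining from left: [14]. Merged: [6, 7, 11, 11, 11, 14]

Final merged array: [6, 7, 11, 11, 11, 14]
Total comparisons: 5

The merged array is [6, 7, 11, 11, 11, 14], requiring 5 comparisons. The merge step runs in O(n) time where n is the total number of elements.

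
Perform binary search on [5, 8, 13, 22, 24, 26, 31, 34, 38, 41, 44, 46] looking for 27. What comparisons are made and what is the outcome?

Binary search for 27 in [5, 8, 13, 22, 24, 26, 31, 34, 38, 41, 44, 46]:

lo=0, hi=11, mid=5, arr[mid]=26 -> 26 < 27, search right half
lo=6, hi=11, mid=8, arr[mid]=38 -> 38 > 27, search left half
lo=6, hi=7, mid=6, arr[mid]=31 -> 31 > 27, search left half
lo=6 > hi=5, target 27 not found

Binary search determines that 27 is not in the array after 3 comparisons. The search space was exhausted without finding the target.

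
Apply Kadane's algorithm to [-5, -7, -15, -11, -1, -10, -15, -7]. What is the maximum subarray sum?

Using Kadane's algorithm on [-5, -7, -15, -11, -1, -10, -15, -7]:

Scanning through the array:
Position 1 (value -7): max_ending_here = -7, max_so_far = -5
Position 2 (value -15): max_ending_here = -15, max_so_far = -5
Position 3 (value -11): max_ending_here = -11, max_so_far = -5
Position 4 (value -1): max_ending_here = -1, max_so_far = -1
Position 5 (value -10): max_ending_here = -10, max_so_far = -1
Position 6 (value -15): max_ending_here = -15, max_so_far = -1
Position 7 (value -7): max_ending_here = -7, max_so_far = -1

Maximum subarray: [-1]
Maximum sum: -1

The maximum subarray is [-1] with sum -1. This subarray runs from index 4 to index 4.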